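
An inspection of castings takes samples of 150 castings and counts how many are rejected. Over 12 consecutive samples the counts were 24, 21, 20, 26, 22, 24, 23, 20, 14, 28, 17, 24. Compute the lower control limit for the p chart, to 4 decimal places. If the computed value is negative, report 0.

p̄ = Σdᵢ / (k·n) = 263 / (12 × 150) = 0.14611
LCL = p̄ − 3·√(p̄(1−p̄)/n) = 0.14611 − 3 × 0.02884 = 0.05959

0.0596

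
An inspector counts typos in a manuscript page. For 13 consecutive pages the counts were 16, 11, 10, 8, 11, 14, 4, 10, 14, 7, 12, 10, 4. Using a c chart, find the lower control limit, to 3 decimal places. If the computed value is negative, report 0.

c̄ = (16 + 11 + 10 + 8 + 11 + 14 + 4 + 10 + 14 + 7 + 12 + 10 + 4) / 13 = 131 / 13 = 10.0769
LCL = c̄ − 3√c̄ = 10.0769 − 3 × 3.1744 = 0.5537

0.554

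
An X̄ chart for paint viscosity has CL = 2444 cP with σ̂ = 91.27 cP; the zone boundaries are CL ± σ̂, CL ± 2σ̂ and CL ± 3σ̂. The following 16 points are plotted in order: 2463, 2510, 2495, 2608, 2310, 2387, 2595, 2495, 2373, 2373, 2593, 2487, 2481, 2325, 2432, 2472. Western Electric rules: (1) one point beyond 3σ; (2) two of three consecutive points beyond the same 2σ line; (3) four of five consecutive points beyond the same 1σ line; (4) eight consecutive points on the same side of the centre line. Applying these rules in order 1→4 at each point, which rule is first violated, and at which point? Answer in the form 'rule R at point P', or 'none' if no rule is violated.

none

Zone of each point (C = within 1σ̂, B = 1σ̂–2σ̂, A = 2σ̂–3σ̂, * = beyond 3σ̂; sign = side of CL): 1:+C, 2:+C, 3:+C, 4:+B, 5:-B, 6:-C, 7:+B, 8:+C, 9:-C, 10:-C, 11:+B, 12:+C, 13:+C, 14:-B, 15:-C, 16:+C
No rule fires across all 16 points.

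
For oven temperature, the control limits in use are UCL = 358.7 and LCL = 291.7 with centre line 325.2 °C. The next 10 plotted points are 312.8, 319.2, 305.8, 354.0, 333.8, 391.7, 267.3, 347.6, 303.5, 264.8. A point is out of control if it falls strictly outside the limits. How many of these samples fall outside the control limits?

3

Compare each point to [291.7, 358.7]: sample 6 = 391.7 > UCL; sample 7 = 267.3 < LCL; sample 10 = 264.8 < LCL.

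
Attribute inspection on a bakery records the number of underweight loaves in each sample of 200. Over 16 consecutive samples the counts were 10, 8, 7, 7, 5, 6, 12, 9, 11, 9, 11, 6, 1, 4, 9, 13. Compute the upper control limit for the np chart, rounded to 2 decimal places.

p̄ = Σdᵢ / (k·n) = 128 / (16 × 200) = 0.04000
UCL = np̄ + 3·√(np̄(1−p̄)) = 8.0000 + 3 × √(8.0000×0.96000) = 8.0000 + 3 × 2.7713 = 16.3138

16.31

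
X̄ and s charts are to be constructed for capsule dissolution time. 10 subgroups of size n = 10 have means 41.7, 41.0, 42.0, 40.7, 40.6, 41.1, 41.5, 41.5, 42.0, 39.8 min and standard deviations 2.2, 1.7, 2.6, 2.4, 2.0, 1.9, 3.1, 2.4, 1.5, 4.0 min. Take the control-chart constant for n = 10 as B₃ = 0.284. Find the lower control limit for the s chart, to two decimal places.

s̄ = (2.2 + 1.7 + 2.6 + 2.4 + 2.0 + 1.9 + 3.1 + 2.4 + 1.5 + 4.0) / 10 = 2.3800
LCL_s = B₃·s̄ = 0.284 × 2.3800 = 0.6759

0.68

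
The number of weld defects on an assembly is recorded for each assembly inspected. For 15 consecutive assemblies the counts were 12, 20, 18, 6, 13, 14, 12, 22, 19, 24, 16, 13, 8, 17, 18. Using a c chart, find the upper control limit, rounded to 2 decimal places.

c̄ = (12 + 20 + 18 + 6 + 13 + 14 + 12 + 22 + 19 + 24 + 16 + 13 + 8 + 17 + 18) / 15 = 232 / 15 = 15.4667
UCL = c̄ + 3√c̄ = 15.4667 + 3 × √15.4667 = 15.4667 + 3 × 3.9328 = 27.2650

27.26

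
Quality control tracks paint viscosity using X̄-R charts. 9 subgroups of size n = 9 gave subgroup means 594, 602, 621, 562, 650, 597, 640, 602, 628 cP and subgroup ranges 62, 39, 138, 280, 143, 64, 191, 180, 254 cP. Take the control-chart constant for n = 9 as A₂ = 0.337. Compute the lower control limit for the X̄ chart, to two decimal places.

X̄̄ = (594 + 602 + 621 + 562 + 650 + 597 + 640 + 602 + 628) / 9 = 5496.0000 / 9 = 610.6667
R̄ = (62 + 39 + 138 + 280 + 143 + 64 + 191 + 180 + 254) / 9 = 1351.0000 / 9 = 150.1111
LCL = X̄̄ − A₂·R̄ = 610.6667 − 0.337 × 150.1111 = 560.0792

560.08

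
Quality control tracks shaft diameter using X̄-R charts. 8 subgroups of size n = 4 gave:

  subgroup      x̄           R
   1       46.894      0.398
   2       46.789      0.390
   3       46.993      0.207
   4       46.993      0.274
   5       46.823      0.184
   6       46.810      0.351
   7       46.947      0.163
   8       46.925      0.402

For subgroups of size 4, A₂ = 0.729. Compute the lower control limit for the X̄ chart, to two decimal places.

X̄̄ = (46.894 + 46.789 + 46.993 + 46.993 + 46.823 + 46.810 + 46.947 + 46.925) / 8 = 375.1740 / 8 = 46.8967
R̄ = (0.398 + 0.390 + 0.207 + 0.274 + 0.184 + 0.351 + 0.163 + 0.402) / 8 = 2.3690 / 8 = 0.2961
LCL = X̄̄ − A₂·R̄ = 46.8967 − 0.729 × 0.2961 = 46.6809

46.68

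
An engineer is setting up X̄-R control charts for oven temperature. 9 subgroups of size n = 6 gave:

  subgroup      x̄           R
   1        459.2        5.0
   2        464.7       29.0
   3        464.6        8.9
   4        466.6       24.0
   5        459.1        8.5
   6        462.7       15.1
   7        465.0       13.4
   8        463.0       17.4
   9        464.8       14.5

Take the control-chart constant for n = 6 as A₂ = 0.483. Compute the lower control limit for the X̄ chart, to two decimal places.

456.01

X̄̄ = (459.2 + 464.7 + 464.6 + 466.6 + 459.1 + 462.7 + 465.0 + 463.0 + 464.8) / 9 = 4169.7000 / 9 = 463.3000
R̄ = (5.0 + 29.0 + 8.9 + 24.0 + 8.5 + 15.1 + 13.4 + 17.4 + 14.5) / 9 = 135.8000 / 9 = 15.0889
LCL = X̄̄ − A₂·R̄ = 463.3000 − 0.483 × 15.0889 = 456.0121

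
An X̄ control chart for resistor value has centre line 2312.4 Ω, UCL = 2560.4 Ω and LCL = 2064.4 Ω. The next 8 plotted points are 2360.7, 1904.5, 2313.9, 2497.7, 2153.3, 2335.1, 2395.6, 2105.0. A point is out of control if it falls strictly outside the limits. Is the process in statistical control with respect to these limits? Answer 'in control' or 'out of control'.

out of control

Compare each point to [2064.4, 2560.4]: sample 2 = 1904.5 < LCL.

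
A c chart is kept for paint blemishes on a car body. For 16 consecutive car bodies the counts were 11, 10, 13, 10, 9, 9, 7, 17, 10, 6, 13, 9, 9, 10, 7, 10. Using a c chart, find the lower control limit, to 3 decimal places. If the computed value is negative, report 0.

0.513

c̄ = (11 + 10 + 13 + 10 + 9 + 9 + 7 + 17 + 10 + 6 + 13 + 9 + 9 + 10 + 7 + 10) / 16 = 160 / 16 = 10.0000
LCL = c̄ − 3√c̄ = 10.0000 − 3 × 3.1623 = 0.5132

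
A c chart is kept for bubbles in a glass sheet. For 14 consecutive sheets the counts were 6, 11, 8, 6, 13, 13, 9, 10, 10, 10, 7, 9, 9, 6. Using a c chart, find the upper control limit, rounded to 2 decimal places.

c̄ = (6 + 11 + 8 + 6 + 13 + 13 + 9 + 10 + 10 + 10 + 7 + 9 + 9 + 6) / 14 = 127 / 14 = 9.0714
UCL = c̄ + 3√c̄ = 9.0714 + 3 × √9.0714 = 9.0714 + 3 × 3.0119 = 18.1071

18.11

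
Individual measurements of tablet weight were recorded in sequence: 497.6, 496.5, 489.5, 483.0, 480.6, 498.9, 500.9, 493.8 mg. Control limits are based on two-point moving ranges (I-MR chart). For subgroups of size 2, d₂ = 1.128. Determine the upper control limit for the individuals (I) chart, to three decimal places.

509.469

X̄ = (497.6 + 496.5 + 489.5 + 483.0 + 480.6 + 498.9 + 500.9 + 493.8) / 8 = 492.6000
Moving ranges: 1.1, 7.0, 6.5, 2.4, 18.3, 2.0, 7.1; M̄R̄ = 44.4000 / 7 = 6.3429
UCL = X̄ + 3·M̄R̄/d₂ = 492.6000 + 3 × 6.3429 / 1.128 = 509.4693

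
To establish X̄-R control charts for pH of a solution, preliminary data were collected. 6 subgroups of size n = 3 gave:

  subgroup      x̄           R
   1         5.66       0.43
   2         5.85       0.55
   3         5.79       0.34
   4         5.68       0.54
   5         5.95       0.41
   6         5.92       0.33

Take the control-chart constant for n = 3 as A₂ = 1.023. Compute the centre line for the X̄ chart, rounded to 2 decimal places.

5.81

X̄̄ = (5.66 + 5.85 + 5.79 + 5.68 + 5.95 + 5.92) / 6 = 34.8500 / 6 = 5.8083
CL = X̄̄ = 5.8083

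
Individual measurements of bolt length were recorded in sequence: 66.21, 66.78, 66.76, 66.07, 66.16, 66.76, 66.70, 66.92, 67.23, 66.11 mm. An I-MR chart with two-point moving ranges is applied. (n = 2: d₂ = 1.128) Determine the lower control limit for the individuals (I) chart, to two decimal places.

X̄ = (66.21 + 66.78 + 66.76 + 66.07 + 66.16 + 66.76 + 66.70 + 66.92 + 67.23 + 66.11) / 10 = 66.5700
Moving ranges: 0.57, 0.02, 0.69, 0.09, 0.60, 0.06, 0.22, 0.31, 1.12; M̄R̄ = 3.6800 / 9 = 0.4089
LCL = X̄ − 3·M̄R̄/d₂ = 66.5700 − 3 × 0.4089 / 1.128 = 65.4825

65.48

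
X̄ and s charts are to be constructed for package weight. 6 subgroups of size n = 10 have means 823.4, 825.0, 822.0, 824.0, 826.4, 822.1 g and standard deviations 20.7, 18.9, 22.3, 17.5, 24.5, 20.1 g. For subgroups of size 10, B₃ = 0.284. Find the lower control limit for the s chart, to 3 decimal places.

s̄ = (20.7 + 18.9 + 22.3 + 17.5 + 24.5 + 20.1) / 6 = 20.6667
LCL_s = B₃·s̄ = 0.284 × 20.6667 = 5.8693

5.869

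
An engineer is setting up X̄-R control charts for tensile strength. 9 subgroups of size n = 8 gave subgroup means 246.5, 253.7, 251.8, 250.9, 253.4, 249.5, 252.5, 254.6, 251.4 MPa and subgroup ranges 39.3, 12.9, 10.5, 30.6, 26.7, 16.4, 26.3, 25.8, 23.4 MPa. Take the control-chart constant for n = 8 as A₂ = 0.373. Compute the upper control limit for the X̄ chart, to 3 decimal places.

X̄̄ = (246.5 + 253.7 + 251.8 + 250.9 + 253.4 + 249.5 + 252.5 + 254.6 + 251.4) / 9 = 2264.3000 / 9 = 251.5889
R̄ = (39.3 + 12.9 + 10.5 + 30.6 + 26.7 + 16.4 + 26.3 + 25.8 + 23.4) / 9 = 211.9000 / 9 = 23.5444
UCL = X̄̄ + A₂·R̄ = 251.5889 + 0.373 × 23.5444 = 260.3710

260.371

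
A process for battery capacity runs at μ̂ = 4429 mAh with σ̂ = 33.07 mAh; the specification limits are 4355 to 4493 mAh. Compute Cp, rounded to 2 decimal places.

0.70

Cp = (USL − LSL) / (6σ̂) = (4493 − 4355) / (6 × 33.07) = 138.0000 / 198.4200 = 0.6955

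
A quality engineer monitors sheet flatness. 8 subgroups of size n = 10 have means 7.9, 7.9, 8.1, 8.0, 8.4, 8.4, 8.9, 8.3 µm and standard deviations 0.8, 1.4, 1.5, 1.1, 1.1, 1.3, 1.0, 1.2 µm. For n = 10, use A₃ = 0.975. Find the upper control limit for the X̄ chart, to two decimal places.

X̄̄ = (7.9 + 7.9 + 8.1 + 8.0 + 8.4 + 8.4 + 8.9 + 8.3) / 8 = 8.2375
s̄ = (0.8 + 1.4 + 1.5 + 1.1 + 1.1 + 1.3 + 1.0 + 1.2) / 8 = 1.1750
UCL = X̄̄ + A₃·s̄ = 8.2375 + 0.975 × 1.1750 = 9.3831

9.38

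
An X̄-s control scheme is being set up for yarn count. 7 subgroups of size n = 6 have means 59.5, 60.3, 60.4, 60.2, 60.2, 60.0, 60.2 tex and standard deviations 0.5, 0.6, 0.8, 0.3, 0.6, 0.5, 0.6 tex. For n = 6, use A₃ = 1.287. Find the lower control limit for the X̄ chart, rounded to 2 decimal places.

X̄̄ = (59.5 + 60.3 + 60.4 + 60.2 + 60.2 + 60.0 + 60.2) / 7 = 60.1143
s̄ = (0.5 + 0.6 + 0.8 + 0.3 + 0.6 + 0.5 + 0.6) / 7 = 0.5571
LCL = X̄̄ − A₃·s̄ = 60.1143 − 1.287 × 0.5571 = 59.3972

59.40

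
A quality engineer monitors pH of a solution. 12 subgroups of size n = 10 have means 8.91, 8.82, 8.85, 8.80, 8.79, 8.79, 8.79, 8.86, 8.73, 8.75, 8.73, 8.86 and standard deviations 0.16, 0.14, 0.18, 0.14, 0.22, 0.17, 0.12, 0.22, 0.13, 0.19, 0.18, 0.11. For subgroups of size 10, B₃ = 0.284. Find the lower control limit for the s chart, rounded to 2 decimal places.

s̄ = (0.16 + 0.14 + 0.18 + 0.14 + 0.22 + 0.17 + 0.12 + 0.22 + 0.13 + 0.19 + 0.18 + 0.11) / 12 = 0.1633
LCL_s = B₃·s̄ = 0.284 × 0.1633 = 0.0464

0.05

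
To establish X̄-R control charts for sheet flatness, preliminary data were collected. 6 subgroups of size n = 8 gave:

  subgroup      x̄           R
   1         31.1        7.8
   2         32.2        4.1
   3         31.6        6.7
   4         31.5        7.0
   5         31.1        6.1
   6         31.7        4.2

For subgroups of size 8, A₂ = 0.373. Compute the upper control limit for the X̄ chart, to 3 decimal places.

X̄̄ = (31.1 + 32.2 + 31.6 + 31.5 + 31.1 + 31.7) / 6 = 189.2000 / 6 = 31.5333
R̄ = (7.8 + 4.1 + 6.7 + 7.0 + 6.1 + 4.2) / 6 = 35.9000 / 6 = 5.9833
UCL = X̄̄ + A₂·R̄ = 31.5333 + 0.373 × 5.9833 = 33.7651

33.765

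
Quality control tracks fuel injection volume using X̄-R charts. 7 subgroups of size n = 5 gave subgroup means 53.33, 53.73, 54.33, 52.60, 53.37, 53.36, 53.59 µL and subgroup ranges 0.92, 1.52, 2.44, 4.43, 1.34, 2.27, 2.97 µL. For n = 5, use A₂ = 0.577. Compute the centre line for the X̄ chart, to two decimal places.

X̄̄ = (53.33 + 53.73 + 54.33 + 52.60 + 53.37 + 53.36 + 53.59) / 7 = 374.3100 / 7 = 53.4729
CL = X̄̄ = 53.4729

53.47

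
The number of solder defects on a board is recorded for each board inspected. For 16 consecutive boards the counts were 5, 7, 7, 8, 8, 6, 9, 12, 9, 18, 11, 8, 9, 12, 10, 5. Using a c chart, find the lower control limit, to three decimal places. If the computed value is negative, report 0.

c̄ = (5 + 7 + 7 + 8 + 8 + 6 + 9 + 12 + 9 + 18 + 11 + 8 + 9 + 12 + 10 + 5) / 16 = 144 / 16 = 9.0000
LCL = c̄ − 3√c̄ = 9.0000 − 3 × 3.0000 = 0.0000

0.000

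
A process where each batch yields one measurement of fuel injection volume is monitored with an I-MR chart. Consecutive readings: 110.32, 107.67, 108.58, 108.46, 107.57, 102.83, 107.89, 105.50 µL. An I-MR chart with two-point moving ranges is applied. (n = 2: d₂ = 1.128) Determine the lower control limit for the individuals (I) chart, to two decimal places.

100.98

X̄ = (110.32 + 107.67 + 108.58 + 108.46 + 107.57 + 102.83 + 107.89 + 105.50) / 8 = 107.3525
Moving ranges: 2.65, 0.91, 0.12, 0.89, 4.74, 5.06, 2.39; M̄R̄ = 16.7600 / 7 = 2.3943
LCL = X̄ − 3·M̄R̄/d₂ = 107.3525 − 3 × 2.3943 / 1.128 = 100.9847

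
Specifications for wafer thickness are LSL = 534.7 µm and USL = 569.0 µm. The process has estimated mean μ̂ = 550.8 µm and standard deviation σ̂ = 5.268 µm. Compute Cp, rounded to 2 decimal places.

Cp = (USL − LSL) / (6σ̂) = (569.0 − 534.7) / (6 × 5.268) = 34.3000 / 31.6080 = 1.0852

1.09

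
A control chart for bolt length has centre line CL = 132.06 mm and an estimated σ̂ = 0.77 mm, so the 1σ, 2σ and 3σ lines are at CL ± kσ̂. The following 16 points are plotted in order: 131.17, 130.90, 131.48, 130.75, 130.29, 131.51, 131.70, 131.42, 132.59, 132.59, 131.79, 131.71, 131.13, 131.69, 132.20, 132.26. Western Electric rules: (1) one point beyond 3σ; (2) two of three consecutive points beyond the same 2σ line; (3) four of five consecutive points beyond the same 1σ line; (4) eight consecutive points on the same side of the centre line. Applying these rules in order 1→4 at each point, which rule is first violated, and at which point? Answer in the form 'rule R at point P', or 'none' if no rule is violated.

rule 3 at point 5

Zone of each point (C = within 1σ̂, B = 1σ̂–2σ̂, A = 2σ̂–3σ̂, * = beyond 3σ̂; sign = side of CL): 1:-B, 2:-B, 3:-C, 4:-B, 5:-A, 6:-C, 7:-C, 8:-C, 9:+C, 10:+C, 11:-C, 12:-C, 13:-B, 14:-C, 15:+C, 16:+C
Rule 3 (four of five consecutive points beyond the same 1σ limit) is satisfied at point 5.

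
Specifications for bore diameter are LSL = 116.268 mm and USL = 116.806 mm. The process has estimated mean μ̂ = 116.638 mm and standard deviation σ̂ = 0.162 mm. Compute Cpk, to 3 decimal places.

Cpu = (USL − μ̂) / (3σ̂) = (116.806 − 116.638) / (3 × 0.162) = 0.3457; Cpl = (μ̂ − LSL) / (3σ̂) = (116.638 − 116.268) / (3 × 0.162) = 0.7613; Cpk = min(Cpu, Cpl) = 0.3457

0.346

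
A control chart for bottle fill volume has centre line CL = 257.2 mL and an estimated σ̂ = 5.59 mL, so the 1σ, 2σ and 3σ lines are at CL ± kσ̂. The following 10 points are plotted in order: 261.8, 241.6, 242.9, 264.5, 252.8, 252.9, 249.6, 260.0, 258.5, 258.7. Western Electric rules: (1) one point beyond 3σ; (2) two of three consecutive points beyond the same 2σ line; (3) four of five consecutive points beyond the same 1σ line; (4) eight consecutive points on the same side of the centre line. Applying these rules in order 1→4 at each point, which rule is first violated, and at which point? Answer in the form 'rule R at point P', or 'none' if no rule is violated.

rule 2 at point 3

Zone of each point (C = within 1σ̂, B = 1σ̂–2σ̂, A = 2σ̂–3σ̂, * = beyond 3σ̂; sign = side of CL): 1:+C, 2:-A, 3:-A, 4:+B, 5:-C, 6:-C, 7:-B, 8:+C, 9:+C, 10:+C
Rule 2 (two of three consecutive points beyond the same 2σ limit) is satisfied at point 3.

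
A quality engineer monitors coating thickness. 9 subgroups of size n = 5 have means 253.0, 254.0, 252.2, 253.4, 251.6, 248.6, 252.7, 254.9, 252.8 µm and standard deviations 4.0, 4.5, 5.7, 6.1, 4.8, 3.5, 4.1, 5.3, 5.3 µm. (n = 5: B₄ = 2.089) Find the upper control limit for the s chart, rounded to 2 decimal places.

s̄ = (4.0 + 4.5 + 5.7 + 6.1 + 4.8 + 3.5 + 4.1 + 5.3 + 5.3) / 9 = 4.8111
UCL_s = B₄·s̄ = 2.089 × 4.8111 = 10.0504

10.05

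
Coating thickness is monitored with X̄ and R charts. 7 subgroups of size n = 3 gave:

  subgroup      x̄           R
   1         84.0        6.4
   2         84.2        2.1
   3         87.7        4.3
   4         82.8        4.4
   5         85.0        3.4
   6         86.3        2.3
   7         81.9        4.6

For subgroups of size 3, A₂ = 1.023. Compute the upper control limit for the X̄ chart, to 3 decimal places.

X̄̄ = (84.0 + 84.2 + 87.7 + 82.8 + 85.0 + 86.3 + 81.9) / 7 = 591.9000 / 7 = 84.5571
R̄ = (6.4 + 2.1 + 4.3 + 4.4 + 3.4 + 2.3 + 4.6) / 7 = 27.5000 / 7 = 3.9286
UCL = X̄̄ + A₂·R̄ = 84.5571 + 1.023 × 3.9286 = 88.5761

88.576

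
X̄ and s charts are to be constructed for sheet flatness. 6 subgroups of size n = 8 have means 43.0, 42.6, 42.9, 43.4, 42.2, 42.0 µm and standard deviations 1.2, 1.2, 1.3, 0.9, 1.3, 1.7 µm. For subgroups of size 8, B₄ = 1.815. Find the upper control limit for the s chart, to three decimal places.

2.299

s̄ = (1.2 + 1.2 + 1.3 + 0.9 + 1.3 + 1.7) / 6 = 1.2667
UCL_s = B₄·s̄ = 1.815 × 1.2667 = 2.2990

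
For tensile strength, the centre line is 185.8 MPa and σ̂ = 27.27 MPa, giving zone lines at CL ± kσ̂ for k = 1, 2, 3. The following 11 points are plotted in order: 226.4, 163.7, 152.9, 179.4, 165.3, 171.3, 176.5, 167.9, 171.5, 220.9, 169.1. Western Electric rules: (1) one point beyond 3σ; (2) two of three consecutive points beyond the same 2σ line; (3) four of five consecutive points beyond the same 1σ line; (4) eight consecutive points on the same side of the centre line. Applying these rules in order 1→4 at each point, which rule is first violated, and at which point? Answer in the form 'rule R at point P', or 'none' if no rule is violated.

rule 4 at point 9

Zone of each point (C = within 1σ̂, B = 1σ̂–2σ̂, A = 2σ̂–3σ̂, * = beyond 3σ̂; sign = side of CL): 1:+B, 2:-C, 3:-B, 4:-C, 5:-C, 6:-C, 7:-C, 8:-C, 9:-C, 10:+B, 11:-C
Rule 4 (eight consecutive points on the same side of the centre line) is satisfied at point 9.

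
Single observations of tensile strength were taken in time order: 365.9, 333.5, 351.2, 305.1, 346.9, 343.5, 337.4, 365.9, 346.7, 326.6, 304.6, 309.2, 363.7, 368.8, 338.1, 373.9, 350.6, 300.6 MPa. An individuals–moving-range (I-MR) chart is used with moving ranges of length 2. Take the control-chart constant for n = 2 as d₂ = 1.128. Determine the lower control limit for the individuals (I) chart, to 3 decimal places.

271.638

X̄ = (365.9 + 333.5 + 351.2 + 305.1 + 346.9 + 343.5 + 337.4 + 365.9 + 346.7 + 326.6 + 304.6 + 309.2 + 363.7 + 368.8 + 338.1 + 373.9 + 350.6 + 300.6) / 18 = 340.6778
Moving ranges: 32.4, 17.7, 46.1, 41.8, 3.4, 6.1, 28.5, 19.2, 20.1, 22.0, 4.6, 54.5, 5.1, 30.7, 35.8, 23.3, 50.0; M̄R̄ = 441.3000 / 17 = 25.9588
LCL = X̄ − 3·M̄R̄/d₂ = 340.6778 − 3 × 25.9588 / 1.128 = 271.6384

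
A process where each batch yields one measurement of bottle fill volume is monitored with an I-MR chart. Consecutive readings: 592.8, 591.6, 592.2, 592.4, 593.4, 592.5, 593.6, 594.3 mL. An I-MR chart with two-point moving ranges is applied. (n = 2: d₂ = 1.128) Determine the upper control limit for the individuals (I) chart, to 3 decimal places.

X̄ = (592.8 + 591.6 + 592.2 + 592.4 + 593.4 + 592.5 + 593.6 + 594.3) / 8 = 592.8500
Moving ranges: 1.2, 0.6, 0.2, 1.0, 0.9, 1.1, 0.7; M̄R̄ = 5.7000 / 7 = 0.8143
UCL = X̄ + 3·M̄R̄/d₂ = 592.8500 + 3 × 0.8143 / 1.128 = 595.0157

595.016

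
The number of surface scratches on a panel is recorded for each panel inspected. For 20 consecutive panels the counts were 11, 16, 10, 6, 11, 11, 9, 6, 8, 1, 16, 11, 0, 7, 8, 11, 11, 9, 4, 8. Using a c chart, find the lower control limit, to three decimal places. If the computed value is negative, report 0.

c̄ = (11 + 16 + 10 + 6 + 11 + 11 + 9 + 6 + 8 + 1 + 16 + 11 + 0 + 7 + 8 + 11 + 11 + 9 + 4 + 8) / 20 = 174 / 20 = 8.7000
LCL = c̄ − 3√c̄ = 8.7000 − 3 × 2.9496 = -0.1487 → 0 (cannot be negative)

0.000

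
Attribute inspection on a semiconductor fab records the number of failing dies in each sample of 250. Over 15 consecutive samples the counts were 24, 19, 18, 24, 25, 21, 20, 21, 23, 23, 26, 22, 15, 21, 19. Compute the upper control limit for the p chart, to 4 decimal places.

0.1387

p̄ = Σdᵢ / (k·n) = 321 / (15 × 250) = 0.08560
UCL = p̄ + 3·√(p̄(1−p̄)/n) = 0.08560 + 3 × √(0.08560×0.91440/250) = 0.08560 + 3 × 0.01769 = 0.13868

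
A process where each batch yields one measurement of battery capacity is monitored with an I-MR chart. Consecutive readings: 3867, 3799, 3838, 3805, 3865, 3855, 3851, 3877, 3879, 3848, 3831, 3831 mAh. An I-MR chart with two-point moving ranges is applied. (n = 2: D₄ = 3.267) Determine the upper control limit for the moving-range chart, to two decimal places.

Moving ranges: 68, 39, 33, 60, 10, 4, 26, 2, 31, 17, 0; M̄R̄ = 290.0000 / 11 = 26.3636
UCL_MR = D₄·M̄R̄ = 3.267 × 26.3636 = 86.1300

86.13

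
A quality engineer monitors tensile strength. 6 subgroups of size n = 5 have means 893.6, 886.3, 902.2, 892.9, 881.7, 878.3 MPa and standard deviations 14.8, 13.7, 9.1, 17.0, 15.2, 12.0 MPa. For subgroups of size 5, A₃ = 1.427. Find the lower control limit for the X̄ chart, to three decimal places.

X̄̄ = (893.6 + 886.3 + 902.2 + 892.9 + 881.7 + 878.3) / 6 = 889.1667
s̄ = (14.8 + 13.7 + 9.1 + 17.0 + 15.2 + 12.0) / 6 = 13.6333
LCL = X̄̄ − A₃·s̄ = 889.1667 − 1.427 × 13.6333 = 869.7119

869.712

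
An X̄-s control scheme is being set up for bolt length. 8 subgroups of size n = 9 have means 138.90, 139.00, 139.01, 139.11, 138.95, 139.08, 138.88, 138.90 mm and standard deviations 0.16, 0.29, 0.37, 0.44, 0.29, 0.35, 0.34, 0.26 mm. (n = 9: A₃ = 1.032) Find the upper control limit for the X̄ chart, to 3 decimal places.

139.301

X̄̄ = (138.90 + 139.00 + 139.01 + 139.11 + 138.95 + 139.08 + 138.88 + 138.90) / 8 = 138.9787
s̄ = (0.16 + 0.29 + 0.37 + 0.44 + 0.29 + 0.35 + 0.34 + 0.26) / 8 = 0.3125
UCL = X̄̄ + A₃·s̄ = 138.9787 + 1.032 × 0.3125 = 139.3012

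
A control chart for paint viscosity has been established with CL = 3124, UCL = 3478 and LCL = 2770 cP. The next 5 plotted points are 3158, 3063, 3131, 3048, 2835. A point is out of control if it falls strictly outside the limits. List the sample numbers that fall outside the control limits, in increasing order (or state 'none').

none

All 5 points lie within [2770, 3478].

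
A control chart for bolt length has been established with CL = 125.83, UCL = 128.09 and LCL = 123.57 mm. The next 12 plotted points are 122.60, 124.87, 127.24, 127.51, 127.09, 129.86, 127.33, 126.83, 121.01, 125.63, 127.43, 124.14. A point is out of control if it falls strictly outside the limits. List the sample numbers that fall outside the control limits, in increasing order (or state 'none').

Compare each point to [123.57, 128.09]: sample 1 = 122.60 < LCL; sample 6 = 129.86 > UCL; sample 9 = 121.01 < LCL.

1, 6, 9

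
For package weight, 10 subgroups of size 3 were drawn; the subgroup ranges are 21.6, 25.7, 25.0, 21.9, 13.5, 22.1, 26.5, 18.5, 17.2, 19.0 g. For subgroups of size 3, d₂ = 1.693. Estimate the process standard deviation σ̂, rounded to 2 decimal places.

12.46

R̄ = (21.6 + 25.7 + 25.0 + 21.9 + 13.5 + 22.1 + 26.5 + 18.5 + 17.2 + 19.0) / 10 = 21.1000
σ̂ = R̄ / d₂ = 21.1000 / 1.693 = 12.4631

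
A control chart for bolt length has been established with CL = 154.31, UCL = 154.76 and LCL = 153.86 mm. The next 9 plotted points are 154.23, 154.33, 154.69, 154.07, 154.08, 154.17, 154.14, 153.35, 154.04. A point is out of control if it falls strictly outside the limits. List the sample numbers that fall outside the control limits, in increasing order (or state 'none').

8

Compare each point to [153.86, 154.76]: sample 8 = 153.35 < LCL.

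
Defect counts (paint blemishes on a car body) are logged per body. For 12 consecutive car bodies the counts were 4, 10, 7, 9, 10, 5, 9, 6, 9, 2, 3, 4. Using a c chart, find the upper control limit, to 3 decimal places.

c̄ = (4 + 10 + 7 + 9 + 10 + 5 + 9 + 6 + 9 + 2 + 3 + 4) / 12 = 78 / 12 = 6.5000
UCL = c̄ + 3√c̄ = 6.5000 + 3 × √6.5000 = 6.5000 + 3 × 2.5495 = 14.1485

14.149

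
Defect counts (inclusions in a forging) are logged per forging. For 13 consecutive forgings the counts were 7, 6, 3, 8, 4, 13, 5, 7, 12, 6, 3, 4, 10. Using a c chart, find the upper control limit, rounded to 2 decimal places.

c̄ = (7 + 6 + 3 + 8 + 4 + 13 + 5 + 7 + 12 + 6 + 3 + 4 + 10) / 13 = 88 / 13 = 6.7692
UCL = c̄ + 3√c̄ = 6.7692 + 3 × √6.7692 = 6.7692 + 3 × 2.6018 = 14.5746

14.57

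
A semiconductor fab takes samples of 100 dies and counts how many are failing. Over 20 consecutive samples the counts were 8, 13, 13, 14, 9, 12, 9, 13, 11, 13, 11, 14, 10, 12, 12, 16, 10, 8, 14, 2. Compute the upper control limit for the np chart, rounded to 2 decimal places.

20.66

p̄ = Σdᵢ / (k·n) = 224 / (20 × 100) = 0.11200
UCL = np̄ + 3·√(np̄(1−p̄)) = 11.2000 + 3 × √(11.2000×0.88800) = 11.2000 + 3 × 3.1537 = 20.6610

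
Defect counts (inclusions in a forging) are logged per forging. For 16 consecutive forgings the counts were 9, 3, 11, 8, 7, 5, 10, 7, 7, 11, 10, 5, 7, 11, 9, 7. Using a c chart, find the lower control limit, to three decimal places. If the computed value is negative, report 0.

c̄ = (9 + 3 + 11 + 8 + 7 + 5 + 10 + 7 + 7 + 11 + 10 + 5 + 7 + 11 + 9 + 7) / 16 = 127 / 16 = 7.9375
LCL = c̄ − 3√c̄ = 7.9375 − 3 × 2.8174 = -0.5146 → 0 (cannot be negative)

0.000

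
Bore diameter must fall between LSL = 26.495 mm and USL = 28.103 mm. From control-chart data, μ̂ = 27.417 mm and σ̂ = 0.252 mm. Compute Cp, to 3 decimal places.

Cp = (USL − LSL) / (6σ̂) = (28.103 − 26.495) / (6 × 0.252) = 1.6080 / 1.5120 = 1.0635

1.063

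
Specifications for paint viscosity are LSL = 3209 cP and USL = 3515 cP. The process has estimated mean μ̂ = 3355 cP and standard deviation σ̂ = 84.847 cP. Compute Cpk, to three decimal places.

0.574

Cpu = (USL − μ̂) / (3σ̂) = (3515 − 3355) / (3 × 84.847) = 0.6286; Cpl = (μ̂ − LSL) / (3σ̂) = (3355 − 3209) / (3 × 84.847) = 0.5736; Cpk = min(Cpu, Cpl) = 0.5736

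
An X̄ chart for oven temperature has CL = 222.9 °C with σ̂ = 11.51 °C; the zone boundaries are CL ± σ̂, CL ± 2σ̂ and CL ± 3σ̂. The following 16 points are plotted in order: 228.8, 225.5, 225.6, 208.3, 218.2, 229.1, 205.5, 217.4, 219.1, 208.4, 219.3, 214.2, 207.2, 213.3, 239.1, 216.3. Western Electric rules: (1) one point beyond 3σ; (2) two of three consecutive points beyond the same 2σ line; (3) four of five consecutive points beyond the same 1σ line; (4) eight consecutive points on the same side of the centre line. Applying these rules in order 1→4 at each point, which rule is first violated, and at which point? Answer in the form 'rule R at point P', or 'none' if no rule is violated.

rule 4 at point 14

Zone of each point (C = within 1σ̂, B = 1σ̂–2σ̂, A = 2σ̂–3σ̂, * = beyond 3σ̂; sign = side of CL): 1:+C, 2:+C, 3:+C, 4:-B, 5:-C, 6:+C, 7:-B, 8:-C, 9:-C, 10:-B, 11:-C, 12:-C, 13:-B, 14:-C, 15:+B, 16:-C
Rule 4 (eight consecutive points on the same side of the centre line) is satisfied at point 14.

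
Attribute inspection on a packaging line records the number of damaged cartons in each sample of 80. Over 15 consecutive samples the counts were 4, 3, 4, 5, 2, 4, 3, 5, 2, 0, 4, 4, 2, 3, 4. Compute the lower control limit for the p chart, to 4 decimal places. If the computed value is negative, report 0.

0.0000

p̄ = Σdᵢ / (k·n) = 49 / (15 × 80) = 0.04083
LCL = p̄ − 3·√(p̄(1−p̄)/n) = 0.04083 − 3 × 0.02213 = -0.02555 → 0 (negative, so LCL = 0)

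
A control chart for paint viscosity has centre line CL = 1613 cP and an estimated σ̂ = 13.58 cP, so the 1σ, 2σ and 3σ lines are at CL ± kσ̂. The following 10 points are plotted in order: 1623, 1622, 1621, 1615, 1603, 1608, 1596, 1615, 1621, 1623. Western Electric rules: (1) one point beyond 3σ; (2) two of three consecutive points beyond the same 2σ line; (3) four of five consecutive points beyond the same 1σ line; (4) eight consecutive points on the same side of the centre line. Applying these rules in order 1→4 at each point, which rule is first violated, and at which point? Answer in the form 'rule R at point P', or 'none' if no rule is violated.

Zone of each point (C = within 1σ̂, B = 1σ̂–2σ̂, A = 2σ̂–3σ̂, * = beyond 3σ̂; sign = side of CL): 1:+C, 2:+C, 3:+C, 4:+C, 5:-C, 6:-C, 7:-B, 8:+C, 9:+C, 10:+C
No rule fires across all 10 points.

none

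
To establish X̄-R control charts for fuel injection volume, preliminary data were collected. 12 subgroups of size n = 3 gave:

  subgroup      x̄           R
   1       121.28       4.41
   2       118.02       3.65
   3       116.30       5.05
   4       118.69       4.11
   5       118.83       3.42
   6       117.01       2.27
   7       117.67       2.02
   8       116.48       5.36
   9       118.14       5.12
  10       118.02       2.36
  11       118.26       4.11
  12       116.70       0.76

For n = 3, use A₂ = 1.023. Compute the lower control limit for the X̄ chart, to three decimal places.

114.315

X̄̄ = (121.28 + 118.02 + 116.30 + 118.69 + 118.83 + 117.01 + 117.67 + 116.48 + 118.14 + 118.02 + 118.26 + 116.70) / 12 = 1415.4000 / 12 = 117.9500
R̄ = (4.41 + 3.65 + 5.05 + 4.11 + 3.42 + 2.27 + 2.02 + 5.36 + 5.12 + 2.36 + 4.11 + 0.76) / 12 = 42.6400 / 12 = 3.5533
LCL = X̄̄ − A₂·R̄ = 117.9500 − 1.023 × 3.5533 = 114.3149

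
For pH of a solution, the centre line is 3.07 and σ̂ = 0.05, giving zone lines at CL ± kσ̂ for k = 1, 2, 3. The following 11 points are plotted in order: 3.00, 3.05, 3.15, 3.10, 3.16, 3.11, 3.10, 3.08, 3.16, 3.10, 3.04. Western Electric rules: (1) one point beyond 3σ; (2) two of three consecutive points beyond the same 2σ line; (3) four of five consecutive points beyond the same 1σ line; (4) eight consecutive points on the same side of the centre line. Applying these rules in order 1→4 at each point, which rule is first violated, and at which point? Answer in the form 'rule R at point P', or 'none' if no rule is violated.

Zone of each point (C = within 1σ̂, B = 1σ̂–2σ̂, A = 2σ̂–3σ̂, * = beyond 3σ̂; sign = side of CL): 1:-B, 2:-C, 3:+B, 4:+C, 5:+B, 6:+C, 7:+C, 8:+C, 9:+B, 10:+C, 11:-C
Rule 4 (eight consecutive points on the same side of the centre line) is satisfied at point 10.

rule 4 at point 10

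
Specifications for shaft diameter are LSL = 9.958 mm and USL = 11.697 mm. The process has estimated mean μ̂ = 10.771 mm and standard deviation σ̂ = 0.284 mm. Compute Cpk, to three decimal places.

Cpu = (USL − μ̂) / (3σ̂) = (11.697 − 10.771) / (3 × 0.284) = 1.0869; Cpl = (μ̂ − LSL) / (3σ̂) = (10.771 − 9.958) / (3 × 0.284) = 0.9542; Cpk = min(Cpu, Cpl) = 0.9542

0.954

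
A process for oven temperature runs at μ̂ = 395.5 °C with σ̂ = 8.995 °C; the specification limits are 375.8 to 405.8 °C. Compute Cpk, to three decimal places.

Cpu = (USL − μ̂) / (3σ̂) = (405.8 − 395.5) / (3 × 8.995) = 0.3817; Cpl = (μ̂ − LSL) / (3σ̂) = (395.5 − 375.8) / (3 × 8.995) = 0.7300; Cpk = min(Cpu, Cpl) = 0.3817

0.382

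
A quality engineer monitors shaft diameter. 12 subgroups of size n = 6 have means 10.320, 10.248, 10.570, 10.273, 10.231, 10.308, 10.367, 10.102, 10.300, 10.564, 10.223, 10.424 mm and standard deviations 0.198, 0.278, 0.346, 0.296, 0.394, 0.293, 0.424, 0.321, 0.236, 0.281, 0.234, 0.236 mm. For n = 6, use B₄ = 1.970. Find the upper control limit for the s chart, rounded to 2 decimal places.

s̄ = (0.198 + 0.278 + 0.346 + 0.296 + 0.394 + 0.293 + 0.424 + 0.321 + 0.236 + 0.281 + 0.234 + 0.236) / 12 = 0.2948
UCL_s = B₄·s̄ = 1.970 × 0.2948 = 0.5807

0.58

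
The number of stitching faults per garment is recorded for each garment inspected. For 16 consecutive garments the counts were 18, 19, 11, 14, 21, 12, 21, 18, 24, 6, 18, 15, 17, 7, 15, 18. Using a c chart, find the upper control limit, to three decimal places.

27.828

c̄ = (18 + 19 + 11 + 14 + 21 + 12 + 21 + 18 + 24 + 6 + 18 + 15 + 17 + 7 + 15 + 18) / 16 = 254 / 16 = 15.8750
UCL = c̄ + 3√c̄ = 15.8750 + 3 × √15.8750 = 15.8750 + 3 × 3.9843 = 27.8280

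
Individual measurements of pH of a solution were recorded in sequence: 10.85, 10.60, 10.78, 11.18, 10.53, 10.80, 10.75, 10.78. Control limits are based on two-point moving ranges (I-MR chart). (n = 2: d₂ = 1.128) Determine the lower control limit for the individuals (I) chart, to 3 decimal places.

X̄ = (10.85 + 10.60 + 10.78 + 11.18 + 10.53 + 10.80 + 10.75 + 10.78) / 8 = 10.7837
Moving ranges: 0.25, 0.18, 0.40, 0.65, 0.27, 0.05, 0.03; M̄R̄ = 1.8300 / 7 = 0.2614
LCL = X̄ − 3·M̄R̄/d₂ = 10.7837 − 3 × 0.2614 / 1.128 = 10.0885

10.088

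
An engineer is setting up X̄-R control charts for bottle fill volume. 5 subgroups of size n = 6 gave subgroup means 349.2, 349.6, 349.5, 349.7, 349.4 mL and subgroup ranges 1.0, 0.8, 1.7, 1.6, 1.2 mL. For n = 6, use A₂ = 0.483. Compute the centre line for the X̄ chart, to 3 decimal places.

X̄̄ = (349.2 + 349.6 + 349.5 + 349.7 + 349.4) / 5 = 1747.4000 / 5 = 349.4800
CL = X̄̄ = 349.4800

349.480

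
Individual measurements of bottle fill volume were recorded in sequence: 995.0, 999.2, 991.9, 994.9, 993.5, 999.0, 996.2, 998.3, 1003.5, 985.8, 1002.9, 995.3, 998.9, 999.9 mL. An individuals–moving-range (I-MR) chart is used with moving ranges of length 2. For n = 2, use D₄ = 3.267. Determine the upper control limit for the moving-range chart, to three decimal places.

19.728

Moving ranges: 4.2, 7.3, 3.0, 1.4, 5.5, 2.8, 2.1, 5.2, 17.7, 17.1, 7.6, 3.6, 1.0; M̄R̄ = 78.5000 / 13 = 6.0385
UCL_MR = D₄·M̄R̄ = 3.267 × 6.0385 = 19.7277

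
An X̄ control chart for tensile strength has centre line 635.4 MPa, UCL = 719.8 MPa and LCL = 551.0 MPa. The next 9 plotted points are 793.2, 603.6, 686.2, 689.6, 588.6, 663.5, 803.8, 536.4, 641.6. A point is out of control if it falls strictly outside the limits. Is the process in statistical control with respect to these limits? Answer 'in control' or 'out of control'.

out of control

Compare each point to [551.0, 719.8]: sample 1 = 793.2 > UCL; sample 7 = 803.8 > UCL; sample 8 = 536.4 < LCL.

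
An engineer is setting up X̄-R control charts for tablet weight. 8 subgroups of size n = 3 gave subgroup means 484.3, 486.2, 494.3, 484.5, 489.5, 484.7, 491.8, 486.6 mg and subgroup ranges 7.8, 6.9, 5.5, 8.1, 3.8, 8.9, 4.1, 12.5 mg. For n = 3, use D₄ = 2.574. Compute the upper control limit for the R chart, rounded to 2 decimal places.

R̄ = (7.8 + 6.9 + 5.5 + 8.1 + 3.8 + 8.9 + 4.1 + 12.5) / 8 = 57.6000 / 8 = 7.2000
UCL_R = D₄·R̄ = 2.574 × 7.2000 = 18.5328

18.53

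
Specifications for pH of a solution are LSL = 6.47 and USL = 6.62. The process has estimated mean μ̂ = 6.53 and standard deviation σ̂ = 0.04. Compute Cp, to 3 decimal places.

Cp = (USL − LSL) / (6σ̂) = (6.62 − 6.47) / (6 × 0.04) = 0.1500 / 0.2400 = 0.6250

0.625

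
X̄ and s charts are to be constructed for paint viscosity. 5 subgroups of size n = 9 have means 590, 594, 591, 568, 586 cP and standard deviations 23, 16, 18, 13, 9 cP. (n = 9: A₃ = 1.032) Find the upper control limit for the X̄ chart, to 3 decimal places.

602.106

X̄̄ = (590 + 594 + 591 + 568 + 586) / 5 = 585.8000
s̄ = (23 + 16 + 18 + 13 + 9) / 5 = 15.8000
UCL = X̄̄ + A₃·s̄ = 585.8000 + 1.032 × 15.8000 = 602.1056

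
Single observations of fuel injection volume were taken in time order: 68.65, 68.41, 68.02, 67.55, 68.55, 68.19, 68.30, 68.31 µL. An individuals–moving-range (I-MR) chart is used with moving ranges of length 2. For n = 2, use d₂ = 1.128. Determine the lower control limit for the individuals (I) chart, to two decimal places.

67.27

X̄ = (68.65 + 68.41 + 68.02 + 67.55 + 68.55 + 68.19 + 68.30 + 68.31) / 8 = 68.2475
Moving ranges: 0.24, 0.39, 0.47, 1.00, 0.36, 0.11, 0.01; M̄R̄ = 2.5800 / 7 = 0.3686
LCL = X̄ − 3·M̄R̄/d₂ = 68.2475 − 3 × 0.3686 / 1.128 = 67.2673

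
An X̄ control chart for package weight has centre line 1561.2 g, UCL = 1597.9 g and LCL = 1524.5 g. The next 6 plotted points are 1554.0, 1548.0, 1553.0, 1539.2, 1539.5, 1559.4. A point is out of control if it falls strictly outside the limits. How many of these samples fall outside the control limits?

All 6 points lie within [1524.5, 1597.9].

0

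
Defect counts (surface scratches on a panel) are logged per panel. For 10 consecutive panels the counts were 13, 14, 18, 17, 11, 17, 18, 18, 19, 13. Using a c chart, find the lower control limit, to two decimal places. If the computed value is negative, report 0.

c̄ = (13 + 14 + 18 + 17 + 11 + 17 + 18 + 18 + 19 + 13) / 10 = 158 / 10 = 15.8000
LCL = c̄ − 3√c̄ = 15.8000 − 3 × 3.9749 = 3.8752

3.88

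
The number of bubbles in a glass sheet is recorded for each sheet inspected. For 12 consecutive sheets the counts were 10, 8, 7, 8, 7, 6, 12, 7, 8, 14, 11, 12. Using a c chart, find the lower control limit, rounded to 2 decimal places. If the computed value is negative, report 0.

c̄ = (10 + 8 + 7 + 8 + 7 + 6 + 12 + 7 + 8 + 14 + 11 + 12) / 12 = 110 / 12 = 9.1667
LCL = c̄ − 3√c̄ = 9.1667 − 3 × 3.0277 = 0.0837

0.08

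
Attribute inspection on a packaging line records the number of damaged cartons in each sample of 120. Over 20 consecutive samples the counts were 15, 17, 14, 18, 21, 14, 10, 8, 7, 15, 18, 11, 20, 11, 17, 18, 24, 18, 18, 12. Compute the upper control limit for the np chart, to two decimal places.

p̄ = Σdᵢ / (k·n) = 306 / (20 × 120) = 0.12750
UCL = np̄ + 3·√(np̄(1−p̄)) = 15.3000 + 3 × √(15.3000×0.87250) = 15.3000 + 3 × 3.6537 = 26.2610

26.26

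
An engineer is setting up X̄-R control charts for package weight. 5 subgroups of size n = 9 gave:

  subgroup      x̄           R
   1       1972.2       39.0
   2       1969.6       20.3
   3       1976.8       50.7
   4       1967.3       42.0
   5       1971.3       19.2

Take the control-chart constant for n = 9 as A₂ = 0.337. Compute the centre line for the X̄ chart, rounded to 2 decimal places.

1971.44

X̄̄ = (1972.2 + 1969.6 + 1976.8 + 1967.3 + 1971.3) / 5 = 9857.2000 / 5 = 1971.4400
CL = X̄̄ = 1971.4400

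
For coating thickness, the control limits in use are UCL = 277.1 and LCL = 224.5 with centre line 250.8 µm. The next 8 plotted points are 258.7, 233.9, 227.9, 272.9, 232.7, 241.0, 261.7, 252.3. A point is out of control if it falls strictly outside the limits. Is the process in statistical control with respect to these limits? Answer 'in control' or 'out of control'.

All 8 points lie within [224.5, 277.1].

in control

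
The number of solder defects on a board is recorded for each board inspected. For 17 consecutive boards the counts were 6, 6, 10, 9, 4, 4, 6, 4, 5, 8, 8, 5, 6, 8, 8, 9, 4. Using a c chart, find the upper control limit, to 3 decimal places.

c̄ = (6 + 6 + 10 + 9 + 4 + 4 + 6 + 4 + 5 + 8 + 8 + 5 + 6 + 8 + 8 + 9 + 4) / 17 = 110 / 17 = 6.4706
UCL = c̄ + 3√c̄ = 6.4706 + 3 × √6.4706 = 6.4706 + 3 × 2.5437 = 14.1018

14.102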